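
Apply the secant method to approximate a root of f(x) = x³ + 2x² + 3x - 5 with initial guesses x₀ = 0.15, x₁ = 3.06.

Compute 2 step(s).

f(x) = x³ + 2x² + 3x - 5
x₀ = 0.15, x₁ = 3.06

Secant formula: x_{n+1} = x_n - f(x_n)(x_n - x_{n-1})/(f(x_n) - f(x_{n-1}))

Iteration 1:
  f(0.150000) = -4.501625
  f(3.060000) = 51.559816
  x_2 = 3.060000 - 51.559816×(3.060000 - 0.150000)/(51.559816 - (-4.501625))
       = 0.383667
Iteration 2:
  f(3.060000) = 51.559816
  f(0.383667) = -3.498121
  x_3 = 0.383667 - (-3.498121)×(0.383667 - 3.060000)/(-3.498121 - 51.559816)
       = 0.553709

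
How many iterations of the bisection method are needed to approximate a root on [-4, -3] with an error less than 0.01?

We need (b-a)/2^n ≤ 0.01
(-3 - (-4))/2^n ≤ 0.01
1/2^n ≤ 0.01
2^n ≥ 100
n ≥ log₂(100) = 6.64
n ≥ 7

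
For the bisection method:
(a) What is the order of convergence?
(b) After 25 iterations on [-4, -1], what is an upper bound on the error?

(a) Bisection has linear (order 1) convergence; the error is halved each step.

(b) Error bound = (b-a)/2^n = (-1 - (-4))/2^{25}
    = 3/2^{25}

(a) 1 (linear); (b) error ≤ 8.94e-08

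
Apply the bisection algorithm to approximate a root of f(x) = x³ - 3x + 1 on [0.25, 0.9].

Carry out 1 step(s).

f(x) = x³ - 3x + 1
Initial interval: [0.25, 0.9]

Iteration 1:
  c_1 = (0.250000 + 0.900000)/2 = 0.575000
  f(c_1) = f(0.575000) = -0.534891
  f(a) × f(c) < 0, new interval: [0.250000, 0.575000]

After 1 iteration(s), the approximation is c_1 = 0.575000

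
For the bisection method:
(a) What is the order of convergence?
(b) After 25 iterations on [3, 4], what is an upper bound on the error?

(a) Bisection has linear (order 1) convergence; the error is halved each step.

(b) Error bound = (b-a)/2^n = (4 - 3)/2^{25}
    = 1/2^{25}

(a) 1 (linear); (b) error ≤ 2.98e-08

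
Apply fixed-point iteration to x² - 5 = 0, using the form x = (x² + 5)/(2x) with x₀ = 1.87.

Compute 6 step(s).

Equation: x² - 5 = 0
Fixed-point form: x = (x² + 5)/(2x)
x₀ = 1.87

x_1 = g(1.870000) = 2.271898
x_2 = g(2.271898) = 2.236351
x_3 = g(2.236351) = 2.236068
x_4 = g(2.236068) = 2.236068
x_5 = g(2.236068) = 2.236068
x_6 = g(2.236068) = 2.236068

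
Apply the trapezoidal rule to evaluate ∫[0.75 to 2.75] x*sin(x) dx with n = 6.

f(x) = x*sin(x)
a = 0.75, b = 2.75, n = 6
h = (b - a)/n = 0.333333

Trapezoidal rule: (h/2)[f(x₀) + 2f(x₁) + 2f(x₂) + ... + f(xₙ)]

x_0 = 0.7500, f(x_0) = 0.511229, coefficient = 1
x_1 = 1.0833, f(x_1) = 0.957151, coefficient = 2
x_2 = 1.4167, f(x_2) = 1.399873, coefficient = 2
x_3 = 1.7500, f(x_3) = 1.721975, coefficient = 2
x_4 = 2.0833, f(x_4) = 1.815632, coefficient = 2
x_5 = 2.4167, f(x_5) = 1.602443, coefficient = 2
x_6 = 2.7500, f(x_6) = 1.049568, coefficient = 1

I ≈ (0.333333/2) × 16.554945 = 2.759158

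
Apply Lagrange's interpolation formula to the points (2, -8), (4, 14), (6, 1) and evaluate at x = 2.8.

Lagrange interpolation formula:
P(x) = Σ yᵢ × Lᵢ(x)
where Lᵢ(x) = Π_{j≠i} (x - xⱼ)/(xᵢ - xⱼ)

L_0(2.8) = (2.8 - 4)/(2 - 4) × (2.8 - 6)/(2 - 6) = 0.480000
L_1(2.8) = (2.8 - 2)/(4 - 2) × (2.8 - 6)/(4 - 6) = 0.640000
L_2(2.8) = (2.8 - 2)/(6 - 2) × (2.8 - 4)/(6 - 4) = -0.120000

P(2.8) = (-8)×L_0(2.8) + 14×L_1(2.8) + 1×L_2(2.8)
P(2.8) = 5.000000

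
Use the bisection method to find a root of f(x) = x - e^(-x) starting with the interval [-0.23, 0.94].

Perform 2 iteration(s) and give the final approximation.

f(x) = x - e^(-x)
Initial interval: [-0.23, 0.94]

Iteration 1:
  c_1 = (-0.230000 + 0.940000)/2 = 0.355000
  f(c_1) = f(0.355000) = -0.346173
  f(a) × f(c) ≥ 0, new interval: [0.355000, 0.940000]
Iteration 2:
  c_2 = (0.355000 + 0.940000)/2 = 0.647500
  f(c_2) = f(0.647500) = 0.124147
  f(a) × f(c) < 0, new interval: [0.355000, 0.647500]

After 2 iteration(s), the approximation is c_2 = 0.647500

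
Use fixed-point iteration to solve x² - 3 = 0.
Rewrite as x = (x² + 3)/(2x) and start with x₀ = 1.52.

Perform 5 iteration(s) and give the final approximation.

Equation: x² - 3 = 0
Fixed-point form: x = (x² + 3)/(2x)
x₀ = 1.52

x_1 = g(1.520000) = 1.746842
x_2 = g(1.746842) = 1.732113
x_3 = g(1.732113) = 1.732051
x_4 = g(1.732051) = 1.732051
x_5 = g(1.732051) = 1.732051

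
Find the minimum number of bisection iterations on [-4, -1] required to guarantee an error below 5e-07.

We need (b-a)/2^n ≤ 5e-07
(-1 - (-4))/2^n ≤ 5e-07
3/2^n ≤ 5e-07
2^n ≥ 6000000
n ≥ log₂(6000000) = 22.52
n ≥ 23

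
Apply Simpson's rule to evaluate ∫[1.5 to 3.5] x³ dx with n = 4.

f(x) = x³
a = 1.5, b = 3.5, n = 4
h = (b - a)/n = 0.500000

Simpson's rule: (h/3)[f(x₀) + 4f(x₁) + 2f(x₂) + ... + f(xₙ)]

x_0 = 1.5000, f(x_0) = 3.375000, coefficient = 1
x_1 = 2.0000, f(x_1) = 8.000000, coefficient = 4
x_2 = 2.5000, f(x_2) = 15.625000, coefficient = 2
x_3 = 3.0000, f(x_3) = 27.000000, coefficient = 4
x_4 = 3.5000, f(x_4) = 42.875000, coefficient = 1

I ≈ (0.500000/3) × 217.500000 = 36.250000
Exact value: 36.250000
Error: 0.000000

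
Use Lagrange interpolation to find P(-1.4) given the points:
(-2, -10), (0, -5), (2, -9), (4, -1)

Lagrange interpolation formula:
P(x) = Σ yᵢ × Lᵢ(x)
where Lᵢ(x) = Π_{j≠i} (x - xⱼ)/(xᵢ - xⱼ)

L_0(-1.4) = (-1.4 - 0)/(-2 - 0) × (-1.4 - 2)/(-2 - 2) × (-1.4 - 4)/(-2 - 4) = 0.535500
L_1(-1.4) = (-1.4 - (-2))/(0 - (-2)) × (-1.4 - 2)/(0 - 2) × (-1.4 - 4)/(0 - 4) = 0.688500
L_2(-1.4) = (-1.4 - (-2))/(2 - (-2)) × (-1.4 - 0)/(2 - 0) × (-1.4 - 4)/(2 - 4) = -0.283500
L_3(-1.4) = (-1.4 - (-2))/(4 - (-2)) × (-1.4 - 0)/(4 - 0) × (-1.4 - 2)/(4 - 2) = 0.059500

P(-1.4) = (-10)×L_0(-1.4) + (-5)×L_1(-1.4) + (-9)×L_2(-1.4) + (-1)×L_3(-1.4)
P(-1.4) = -6.305500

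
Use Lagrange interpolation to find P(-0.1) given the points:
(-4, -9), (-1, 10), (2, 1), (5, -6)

Lagrange interpolation formula:
P(x) = Σ yᵢ × Lᵢ(x)
where Lᵢ(x) = Π_{j≠i} (x - xⱼ)/(xᵢ - xⱼ)

L_0(-0.1) = (-0.1 - (-1))/(-4 - (-1)) × (-0.1 - 2)/(-4 - 2) × (-0.1 - 5)/(-4 - 5) = -0.059500
L_1(-0.1) = (-0.1 - (-4))/(-1 - (-4)) × (-0.1 - 2)/(-1 - 2) × (-0.1 - 5)/(-1 - 5) = 0.773500
L_2(-0.1) = (-0.1 - (-4))/(2 - (-4)) × (-0.1 - (-1))/(2 - (-1)) × (-0.1 - 5)/(2 - 5) = 0.331500
L_3(-0.1) = (-0.1 - (-4))/(5 - (-4)) × (-0.1 - (-1))/(5 - (-1)) × (-0.1 - 2)/(5 - 2) = -0.045500

P(-0.1) = (-9)×L_0(-0.1) + 10×L_1(-0.1) + 1×L_2(-0.1) + (-6)×L_3(-0.1)
P(-0.1) = 8.875000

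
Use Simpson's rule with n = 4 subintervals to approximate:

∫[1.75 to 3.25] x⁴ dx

f(x) = x⁴
a = 1.75, b = 3.25, n = 4
h = (b - a)/n = 0.375000

Simpson's rule: (h/3)[f(x₀) + 4f(x₁) + 2f(x₂) + ... + f(xₙ)]

x_0 = 1.7500, f(x_0) = 9.378906, coefficient = 1
x_1 = 2.1250, f(x_1) = 20.390869, coefficient = 4
x_2 = 2.5000, f(x_2) = 39.062500, coefficient = 2
x_3 = 2.8750, f(x_3) = 68.320557, coefficient = 4
x_4 = 3.2500, f(x_4) = 111.566406, coefficient = 1

I ≈ (0.375000/3) × 553.916016 = 69.239502
Exact value: 69.235547
Error: 0.003955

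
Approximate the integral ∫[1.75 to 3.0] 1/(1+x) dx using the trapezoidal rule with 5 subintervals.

f(x) = 1/(1+x)
a = 1.75, b = 3.0, n = 5
h = (b - a)/n = 0.250000

Trapezoidal rule: (h/2)[f(x₀) + 2f(x₁) + 2f(x₂) + ... + f(xₙ)]

x_0 = 1.7500, f(x_0) = 0.363636, coefficient = 1
x_1 = 2.0000, f(x_1) = 0.333333, coefficient = 2
x_2 = 2.2500, f(x_2) = 0.307692, coefficient = 2
x_3 = 2.5000, f(x_3) = 0.285714, coefficient = 2
x_4 = 2.7500, f(x_4) = 0.266667, coefficient = 2
x_5 = 3.0000, f(x_5) = 0.250000, coefficient = 1

I ≈ (0.250000/2) × 3.000450 = 0.375056
Exact value: 0.374693
Error: 0.000363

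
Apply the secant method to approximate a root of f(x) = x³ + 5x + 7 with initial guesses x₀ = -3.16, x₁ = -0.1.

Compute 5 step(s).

f(x) = x³ + 5x + 7
x₀ = -3.16, x₁ = -0.1

Secant formula: x_{n+1} = x_n - f(x_n)(x_n - x_{n-1})/(f(x_n) - f(x_{n-1}))

Iteration 1:
  f(-3.160000) = -40.354496
  f(-0.100000) = 6.499000
  x_2 = -0.100000 - 6.499000×(-0.100000 - (-3.160000))/(6.499000 - (-40.354496))
       = -0.524449
Iteration 2:
  f(-0.100000) = 6.499000
  f(-0.524449) = 4.233504
  x_3 = -0.524449 - 4.233504×(-0.524449 - (-0.100000))/(4.233504 - 6.499000)
       = -1.317613
Iteration 3:
  f(-0.524449) = 4.233504
  f(-1.317613) = -1.875579
  x_4 = -1.317613 - (-1.875579)×(-1.317613 - (-0.524449))/(-1.875579 - 4.233504)
       = -1.074100
Iteration 4:
  f(-1.317613) = -1.875579
  f(-1.074100) = 0.390320
  x_5 = -1.074100 - 0.390320×(-1.074100 - (-1.317613))/(0.390320 - (-1.875579))
       = -1.116047
Iteration 5:
  f(-1.074100) = 0.390320
  f(-1.116047) = 0.029658
  x_6 = -1.116047 - 0.029658×(-1.116047 - (-1.074100))/(0.029658 - 0.390320)
       = -1.119497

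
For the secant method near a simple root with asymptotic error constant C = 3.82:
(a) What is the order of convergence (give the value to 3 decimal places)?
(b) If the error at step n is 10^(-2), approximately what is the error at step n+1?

(a) Secant method has superlinear convergence with order φ = (1+√5)/2 ≈ 1.618.
    This means |e_{n+1}| ≈ C|e_n|^1.618.

(b) With |e_n| = 10^(-2) and C = 3.82:
    |e_{n+1}| ≈ 3.82 × (10^(-2))^1.618 = 3.82 × 10^(-3.24)

(a) ≈ 1.618 (golden ratio); (b) |e_{n+1}| ≈ 2.218e-03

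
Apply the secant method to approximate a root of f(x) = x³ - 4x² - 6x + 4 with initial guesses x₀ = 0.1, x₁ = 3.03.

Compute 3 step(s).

f(x) = x³ - 4x² - 6x + 4
x₀ = 0.1, x₁ = 3.03

Secant formula: x_{n+1} = x_n - f(x_n)(x_n - x_{n-1})/(f(x_n) - f(x_{n-1}))

Iteration 1:
  f(0.100000) = 3.361000
  f(3.030000) = -23.085473
  x_2 = 3.030000 - (-23.085473)×(3.030000 - 0.100000)/(-23.085473 - 3.361000)
       = 0.472365
Iteration 2:
  f(3.030000) = -23.085473
  f(0.472365) = 0.378697
  x_3 = 0.472365 - 0.378697×(0.472365 - 3.030000)/(0.378697 - (-23.085473))
       = 0.513643
Iteration 3:
  f(0.472365) = 0.378697
  f(0.513643) = -0.001663
  x_4 = 0.513643 - (-0.001663)×(0.513643 - 0.472365)/(-0.001663 - 0.378697)
       = 0.513463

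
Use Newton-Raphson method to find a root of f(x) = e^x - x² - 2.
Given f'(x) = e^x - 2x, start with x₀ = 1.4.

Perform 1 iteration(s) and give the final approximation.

f(x) = e^x - x² - 2
f'(x) = e^x - 2x
x₀ = 1.4

Newton-Raphson formula: x_{n+1} = x_n - f(x_n)/f'(x_n)

Iteration 1:
  f(1.400000) = 0.095200
  f'(1.400000) = 1.255200
  x_1 = 1.400000 - 0.095200/1.255200 = 1.324156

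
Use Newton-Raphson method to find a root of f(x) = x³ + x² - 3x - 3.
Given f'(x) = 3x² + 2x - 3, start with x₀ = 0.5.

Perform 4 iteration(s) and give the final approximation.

f(x) = x³ + x² - 3x - 3
f'(x) = 3x² + 2x - 3
x₀ = 0.5

Newton-Raphson formula: x_{n+1} = x_n - f(x_n)/f'(x_n)

Iteration 1:
  f(0.500000) = -4.125000
  f'(0.500000) = -1.250000
  x_1 = 0.500000 - (-4.125000)/(-1.250000) = -2.800000
Iteration 2:
  f(-2.800000) = -8.712000
  f'(-2.800000) = 14.920000
  x_2 = -2.800000 - (-8.712000)/14.920000 = -2.216086
Iteration 3:
  f(-2.216086) = -2.323984
  f'(-2.216086) = 7.300937
  x_3 = -2.216086 - (-2.323984)/7.300937 = -1.897773
Iteration 4:
  f(-1.897773) = -0.540047
  f'(-1.897773) = 4.009078
  x_4 = -1.897773 - (-0.540047)/4.009078 = -1.763067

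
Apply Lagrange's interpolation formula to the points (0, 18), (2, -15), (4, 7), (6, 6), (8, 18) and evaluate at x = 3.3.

Lagrange interpolation formula:
P(x) = Σ yᵢ × Lᵢ(x)
where Lᵢ(x) = Π_{j≠i} (x - xⱼ)/(xᵢ - xⱼ)

L_0(3.3) = (3.3 - 2)/(0 - 2) × (3.3 - 4)/(0 - 4) × (3.3 - 6)/(0 - 6) × (3.3 - 8)/(0 - 8) = -0.030073
L_1(3.3) = (3.3 - 0)/(2 - 0) × (3.3 - 4)/(2 - 4) × (3.3 - 6)/(2 - 6) × (3.3 - 8)/(2 - 8) = 0.305353
L_2(3.3) = (3.3 - 0)/(4 - 0) × (3.3 - 2)/(4 - 2) × (3.3 - 6)/(4 - 6) × (3.3 - 8)/(4 - 8) = 0.850627
L_3(3.3) = (3.3 - 0)/(6 - 0) × (3.3 - 2)/(6 - 2) × (3.3 - 4)/(6 - 4) × (3.3 - 8)/(6 - 8) = -0.147022
L_4(3.3) = (3.3 - 0)/(8 - 0) × (3.3 - 2)/(8 - 2) × (3.3 - 4)/(8 - 4) × (3.3 - 6)/(8 - 6) = 0.021115

P(3.3) = 18×L_0(3.3) + (-15)×L_1(3.3) + 7×L_2(3.3) + 6×L_3(3.3) + 18×L_4(3.3)
P(3.3) = 0.330717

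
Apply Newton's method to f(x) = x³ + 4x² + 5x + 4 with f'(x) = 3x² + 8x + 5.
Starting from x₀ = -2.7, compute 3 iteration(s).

f(x) = x³ + 4x² + 5x + 4
f'(x) = 3x² + 8x + 5
x₀ = -2.7

Newton-Raphson formula: x_{n+1} = x_n - f(x_n)/f'(x_n)

Iteration 1:
  f(-2.700000) = -0.023000
  f'(-2.700000) = 5.270000
  x_1 = -2.700000 - (-0.023000)/5.270000 = -2.695636
Iteration 2:
  f(-2.695636) = -0.000078
  f'(-2.695636) = 5.234270
  x_2 = -2.695636 - (-0.000078)/5.234270 = -2.695621
Iteration 3:
  f(-2.695621) = 0.000000
  f'(-2.695621) = 5.234148
  x_3 = -2.695621 - 0.000000/5.234148 = -2.695621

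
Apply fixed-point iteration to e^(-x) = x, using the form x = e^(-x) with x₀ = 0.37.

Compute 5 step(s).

Equation: e^(-x) = x
Fixed-point form: x = e^(-x)
x₀ = 0.37

x_1 = g(0.370000) = 0.690734
x_2 = g(0.690734) = 0.501208
x_3 = g(0.501208) = 0.605798
x_4 = g(0.605798) = 0.545639
x_5 = g(0.545639) = 0.579472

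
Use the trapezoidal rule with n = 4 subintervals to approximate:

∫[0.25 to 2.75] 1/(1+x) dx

f(x) = 1/(1+x)
a = 0.25, b = 2.75, n = 4
h = (b - a)/n = 0.625000

Trapezoidal rule: (h/2)[f(x₀) + 2f(x₁) + 2f(x₂) + ... + f(xₙ)]

x_0 = 0.2500, f(x_0) = 0.800000, coefficient = 1
x_1 = 0.8750, f(x_1) = 0.533333, coefficient = 2
x_2 = 1.5000, f(x_2) = 0.400000, coefficient = 2
x_3 = 2.1250, f(x_3) = 0.320000, coefficient = 2
x_4 = 2.7500, f(x_4) = 0.266667, coefficient = 1

I ≈ (0.625000/2) × 3.573333 = 1.116667
Exact value: 1.098612
Error: 0.018054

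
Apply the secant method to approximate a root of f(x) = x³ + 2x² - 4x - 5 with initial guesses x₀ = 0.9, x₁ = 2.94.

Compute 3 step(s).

f(x) = x³ + 2x² - 4x - 5
x₀ = 0.9, x₁ = 2.94

Secant formula: x_{n+1} = x_n - f(x_n)(x_n - x_{n-1})/(f(x_n) - f(x_{n-1}))

Iteration 1:
  f(0.900000) = -6.251000
  f(2.940000) = 25.939384
  x_2 = 2.940000 - 25.939384×(2.940000 - 0.900000)/(25.939384 - (-6.251000))
       = 1.296144
Iteration 2:
  f(2.940000) = 25.939384
  f(1.296144) = -4.647087
  x_3 = 1.296144 - (-4.647087)×(1.296144 - 2.940000)/(-4.647087 - 25.939384)
       = 1.545900
Iteration 3:
  f(1.296144) = -4.647087
  f(1.545900) = -2.709585
  x_4 = 1.545900 - (-2.709585)×(1.545900 - 1.296144)/(-2.709585 - (-4.647087))
       = 1.895181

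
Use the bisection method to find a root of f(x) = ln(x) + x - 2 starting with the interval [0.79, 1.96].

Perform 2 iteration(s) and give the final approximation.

f(x) = ln(x) + x - 2
Initial interval: [0.79, 1.96]

Iteration 1:
  c_1 = (0.790000 + 1.960000)/2 = 1.375000
  f(c_1) = f(1.375000) = -0.306546
  f(a) × f(c) ≥ 0, new interval: [1.375000, 1.960000]
Iteration 2:
  c_2 = (1.375000 + 1.960000)/2 = 1.667500
  f(c_2) = f(1.667500) = 0.178825
  f(a) × f(c) < 0, new interval: [1.375000, 1.667500]

After 2 iteration(s), the approximation is c_2 = 1.667500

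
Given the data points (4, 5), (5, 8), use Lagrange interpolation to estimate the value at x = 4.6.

Lagrange interpolation formula:
P(x) = Σ yᵢ × Lᵢ(x)
where Lᵢ(x) = Π_{j≠i} (x - xⱼ)/(xᵢ - xⱼ)

L_0(4.6) = (4.6 - 5)/(4 - 5) = 0.400000
L_1(4.6) = (4.6 - 4)/(5 - 4) = 0.600000

P(4.6) = 5×L_0(4.6) + 8×L_1(4.6)
P(4.6) = 6.800000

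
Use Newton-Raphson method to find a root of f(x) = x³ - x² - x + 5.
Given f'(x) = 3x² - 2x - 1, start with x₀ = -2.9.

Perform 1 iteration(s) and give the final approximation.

f(x) = x³ - x² - x + 5
f'(x) = 3x² - 2x - 1
x₀ = -2.9

Newton-Raphson formula: x_{n+1} = x_n - f(x_n)/f'(x_n)

Iteration 1:
  f(-2.900000) = -24.899000
  f'(-2.900000) = 30.030000
  x_1 = -2.900000 - (-24.899000)/30.030000 = -2.070862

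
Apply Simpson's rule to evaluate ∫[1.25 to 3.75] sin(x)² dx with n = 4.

f(x) = sin(x)²
a = 1.25, b = 3.75, n = 4
h = (b - a)/n = 0.625000

Simpson's rule: (h/3)[f(x₀) + 4f(x₁) + 2f(x₂) + ... + f(xₙ)]

x_0 = 1.2500, f(x_0) = 0.900572, coefficient = 1
x_1 = 1.8750, f(x_1) = 0.910280, coefficient = 4
x_2 = 2.5000, f(x_2) = 0.358169, coefficient = 2
x_3 = 3.1250, f(x_3) = 0.000275, coefficient = 4
x_4 = 3.7500, f(x_4) = 0.326682, coefficient = 1

I ≈ (0.625000/3) × 5.585812 = 1.163711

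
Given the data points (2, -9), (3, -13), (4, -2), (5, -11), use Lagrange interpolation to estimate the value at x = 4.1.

Lagrange interpolation formula:
P(x) = Σ yᵢ × Lᵢ(x)
where Lᵢ(x) = Π_{j≠i} (x - xⱼ)/(xᵢ - xⱼ)

L_0(4.1) = (4.1 - 3)/(2 - 3) × (4.1 - 4)/(2 - 4) × (4.1 - 5)/(2 - 5) = 0.016500
L_1(4.1) = (4.1 - 2)/(3 - 2) × (4.1 - 4)/(3 - 4) × (4.1 - 5)/(3 - 5) = -0.094500
L_2(4.1) = (4.1 - 2)/(4 - 2) × (4.1 - 3)/(4 - 3) × (4.1 - 5)/(4 - 5) = 1.039500
L_3(4.1) = (4.1 - 2)/(5 - 2) × (4.1 - 3)/(5 - 3) × (4.1 - 4)/(5 - 4) = 0.038500

P(4.1) = (-9)×L_0(4.1) + (-13)×L_1(4.1) + (-2)×L_2(4.1) + (-11)×L_3(4.1)
P(4.1) = -1.422500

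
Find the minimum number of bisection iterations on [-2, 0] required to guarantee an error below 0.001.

We need (b-a)/2^n ≤ 0.001
(0 - (-2))/2^n ≤ 0.001
2/2^n ≤ 0.001
2^n ≥ 2000
n ≥ log₂(2000) = 10.97
n ≥ 11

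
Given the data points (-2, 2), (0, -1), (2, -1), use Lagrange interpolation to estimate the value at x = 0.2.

Lagrange interpolation formula:
P(x) = Σ yᵢ × Lᵢ(x)
where Lᵢ(x) = Π_{j≠i} (x - xⱼ)/(xᵢ - xⱼ)

L_0(0.2) = (0.2 - 0)/(-2 - 0) × (0.2 - 2)/(-2 - 2) = -0.045000
L_1(0.2) = (0.2 - (-2))/(0 - (-2)) × (0.2 - 2)/(0 - 2) = 0.990000
L_2(0.2) = (0.2 - (-2))/(2 - (-2)) × (0.2 - 0)/(2 - 0) = 0.055000

P(0.2) = 2×L_0(0.2) + (-1)×L_1(0.2) + (-1)×L_2(0.2)
P(0.2) = -1.135000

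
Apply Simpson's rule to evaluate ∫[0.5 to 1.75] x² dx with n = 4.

f(x) = x²
a = 0.5, b = 1.75, n = 4
h = (b - a)/n = 0.312500

Simpson's rule: (h/3)[f(x₀) + 4f(x₁) + 2f(x₂) + ... + f(xₙ)]

x_0 = 0.5000, f(x_0) = 0.250000, coefficient = 1
x_1 = 0.8125, f(x_1) = 0.660156, coefficient = 4
x_2 = 1.1250, f(x_2) = 1.265625, coefficient = 2
x_3 = 1.4375, f(x_3) = 2.066406, coefficient = 4
x_4 = 1.7500, f(x_4) = 3.062500, coefficient = 1

I ≈ (0.312500/3) × 16.750000 = 1.744792
Exact value: 1.744792
Error: 0.000000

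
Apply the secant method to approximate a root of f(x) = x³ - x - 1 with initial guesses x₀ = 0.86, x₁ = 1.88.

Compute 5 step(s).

f(x) = x³ - x - 1
x₀ = 0.86, x₁ = 1.88

Secant formula: x_{n+1} = x_n - f(x_n)(x_n - x_{n-1})/(f(x_n) - f(x_{n-1}))

Iteration 1:
  f(0.860000) = -1.223944
  f(1.880000) = 3.764672
  x_2 = 1.880000 - 3.764672×(1.880000 - 0.860000)/(3.764672 - (-1.223944))
       = 1.110254
Iteration 2:
  f(1.880000) = 3.764672
  f(1.110254) = -0.741683
  x_3 = 1.110254 - (-0.741683)×(1.110254 - 1.880000)/(-0.741683 - 3.764672)
       = 1.236944
Iteration 3:
  f(1.110254) = -0.741683
  f(1.236944) = -0.344383
  x_4 = 1.236944 - (-0.344383)×(1.236944 - 1.110254)/(-0.344383 - (-0.741683))
       = 1.346759
Iteration 4:
  f(1.236944) = -0.344383
  f(1.346759) = 0.095939
  x_5 = 1.346759 - 0.095939×(1.346759 - 1.236944)/(0.095939 - (-0.344383))
       = 1.322832
Iteration 5:
  f(1.346759) = 0.095939
  f(1.322832) = -0.008028
  x_6 = 1.322832 - (-0.008028)×(1.322832 - 1.346759)/(-0.008028 - 0.095939)
       = 1.324680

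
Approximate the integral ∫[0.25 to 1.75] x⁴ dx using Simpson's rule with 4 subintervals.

f(x) = x⁴
a = 0.25, b = 1.75, n = 4
h = (b - a)/n = 0.375000

Simpson's rule: (h/3)[f(x₀) + 4f(x₁) + 2f(x₂) + ... + f(xₙ)]

x_0 = 0.2500, f(x_0) = 0.003906, coefficient = 1
x_1 = 0.6250, f(x_1) = 0.152588, coefficient = 4
x_2 = 1.0000, f(x_2) = 1.000000, coefficient = 2
x_3 = 1.3750, f(x_3) = 3.574463, coefficient = 4
x_4 = 1.7500, f(x_4) = 9.378906, coefficient = 1

I ≈ (0.375000/3) × 26.291016 = 3.286377
Exact value: 3.282422
Error: 0.003955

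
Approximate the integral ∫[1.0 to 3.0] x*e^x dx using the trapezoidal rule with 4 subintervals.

f(x) = x*e^x
a = 1.0, b = 3.0, n = 4
h = (b - a)/n = 0.500000

Trapezoidal rule: (h/2)[f(x₀) + 2f(x₁) + 2f(x₂) + ... + f(xₙ)]

x_0 = 1.0000, f(x_0) = 2.718282, coefficient = 1
x_1 = 1.5000, f(x_1) = 6.722534, coefficient = 2
x_2 = 2.0000, f(x_2) = 14.778112, coefficient = 2
x_3 = 2.5000, f(x_3) = 30.456235, coefficient = 2
x_4 = 3.0000, f(x_4) = 60.256611, coefficient = 1

I ≈ (0.500000/2) × 166.888654 = 41.722164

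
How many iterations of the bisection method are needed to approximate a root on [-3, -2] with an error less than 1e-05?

We need (b-a)/2^n ≤ 1e-05
(-2 - (-3))/2^n ≤ 1e-05
1/2^n ≤ 1e-05
2^n ≥ 100000
n ≥ log₂(100000) = 16.61
n ≥ 17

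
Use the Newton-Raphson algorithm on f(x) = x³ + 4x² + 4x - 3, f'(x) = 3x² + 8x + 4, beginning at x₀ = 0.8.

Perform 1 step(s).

f(x) = x³ + 4x² + 4x - 3
f'(x) = 3x² + 8x + 4
x₀ = 0.8

Newton-Raphson formula: x_{n+1} = x_n - f(x_n)/f'(x_n)

Iteration 1:
  f(0.800000) = 3.272000
  f'(0.800000) = 12.320000
  x_1 = 0.800000 - 3.272000/12.320000 = 0.534416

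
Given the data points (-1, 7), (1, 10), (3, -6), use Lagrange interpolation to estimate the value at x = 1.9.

Lagrange interpolation formula:
P(x) = Σ yᵢ × Lᵢ(x)
where Lᵢ(x) = Π_{j≠i} (x - xⱼ)/(xᵢ - xⱼ)

L_0(1.9) = (1.9 - 1)/(-1 - 1) × (1.9 - 3)/(-1 - 3) = -0.123750
L_1(1.9) = (1.9 - (-1))/(1 - (-1)) × (1.9 - 3)/(1 - 3) = 0.797500
L_2(1.9) = (1.9 - (-1))/(3 - (-1)) × (1.9 - 1)/(3 - 1) = 0.326250

P(1.9) = 7×L_0(1.9) + 10×L_1(1.9) + (-6)×L_2(1.9)
P(1.9) = 5.151250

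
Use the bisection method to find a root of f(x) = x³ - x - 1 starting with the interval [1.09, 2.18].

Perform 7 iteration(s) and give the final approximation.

f(x) = x³ - x - 1
Initial interval: [1.09, 2.18]

Iteration 1:
  c_1 = (1.090000 + 2.180000)/2 = 1.635000
  f(c_1) = f(1.635000) = 1.735723
  f(a) × f(c) < 0, new interval: [1.090000, 1.635000]
Iteration 2:
  c_2 = (1.090000 + 1.635000)/2 = 1.362500
  f(c_2) = f(1.362500) = 0.166854
  f(a) × f(c) < 0, new interval: [1.090000, 1.362500]
Iteration 3:
  c_3 = (1.090000 + 1.362500)/2 = 1.226250
  f(c_3) = f(1.226250) = -0.382351
  f(a) × f(c) ≥ 0, new interval: [1.226250, 1.362500]
Iteration 4:
  c_4 = (1.226250 + 1.362500)/2 = 1.294375
  f(c_4) = f(1.294375) = -0.125771
  f(a) × f(c) ≥ 0, new interval: [1.294375, 1.362500]
Iteration 5:
  c_5 = (1.294375 + 1.362500)/2 = 1.328438
  f(c_5) = f(1.328438) = 0.015918
  f(a) × f(c) < 0, new interval: [1.294375, 1.328438]
Iteration 6:
  c_6 = (1.294375 + 1.328438)/2 = 1.311406
  f(c_6) = f(1.311406) = -0.056068
  f(a) × f(c) ≥ 0, new interval: [1.311406, 1.328438]
Iteration 7:
  c_7 = (1.311406 + 1.328438)/2 = 1.319922
  f(c_7) = f(1.319922) = -0.020362
  f(a) × f(c) ≥ 0, new interval: [1.319922, 1.328438]

After 7 iteration(s), the approximation is c_7 = 1.319922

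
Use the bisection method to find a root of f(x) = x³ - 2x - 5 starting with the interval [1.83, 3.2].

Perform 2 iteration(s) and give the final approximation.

f(x) = x³ - 2x - 5
Initial interval: [1.83, 3.2]

Iteration 1:
  c_1 = (1.830000 + 3.200000)/2 = 2.515000
  f(c_1) = f(2.515000) = 5.877941
  f(a) × f(c) < 0, new interval: [1.830000, 2.515000]
Iteration 2:
  c_2 = (1.830000 + 2.515000)/2 = 2.172500
  f(c_2) = f(2.172500) = 0.908670
  f(a) × f(c) < 0, new interval: [1.830000, 2.172500]

After 2 iteration(s), the approximation is c_2 = 2.172500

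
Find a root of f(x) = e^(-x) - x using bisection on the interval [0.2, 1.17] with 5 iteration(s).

f(x) = e^(-x) - x
Initial interval: [0.2, 1.17]

Iteration 1:
  c_1 = (0.200000 + 1.170000)/2 = 0.685000
  f(c_1) = f(0.685000) = -0.180910
  f(a) × f(c) < 0, new interval: [0.200000, 0.685000]
Iteration 2:
  c_2 = (0.200000 + 0.685000)/2 = 0.442500
  f(c_2) = f(0.442500) = 0.199928
  f(a) × f(c) ≥ 0, new interval: [0.442500, 0.685000]
Iteration 3:
  c_3 = (0.442500 + 0.685000)/2 = 0.563750
  f(c_3) = f(0.563750) = 0.005321
  f(a) × f(c) ≥ 0, new interval: [0.563750, 0.685000]
Iteration 4:
  c_4 = (0.563750 + 0.685000)/2 = 0.624375
  f(c_4) = f(0.624375) = -0.088779
  f(a) × f(c) < 0, new interval: [0.563750, 0.624375]
Iteration 5:
  c_5 = (0.563750 + 0.624375)/2 = 0.594062
  f(c_5) = f(0.594062) = -0.041983
  f(a) × f(c) < 0, new interval: [0.563750, 0.594062]

After 5 iteration(s), the approximation is c_5 = 0.594062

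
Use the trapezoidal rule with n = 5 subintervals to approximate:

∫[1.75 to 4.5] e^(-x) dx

f(x) = e^(-x)
a = 1.75, b = 4.5, n = 5
h = (b - a)/n = 0.550000

Trapezoidal rule: (h/2)[f(x₀) + 2f(x₁) + 2f(x₂) + ... + f(xₙ)]

x_0 = 1.7500, f(x_0) = 0.173774, coefficient = 1
x_1 = 2.3000, f(x_1) = 0.100259, coefficient = 2
x_2 = 2.8500, f(x_2) = 0.057844, coefficient = 2
x_3 = 3.4000, f(x_3) = 0.033373, coefficient = 2
x_4 = 3.9500, f(x_4) = 0.019255, coefficient = 2
x_5 = 4.5000, f(x_5) = 0.011109, coefficient = 1

I ≈ (0.550000/2) × 0.606345 = 0.166745
Exact value: 0.162665
Error: 0.004080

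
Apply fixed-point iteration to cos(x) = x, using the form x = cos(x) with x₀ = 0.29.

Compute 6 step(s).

Equation: cos(x) = x
Fixed-point form: x = cos(x)
x₀ = 0.29

x_1 = g(0.290000) = 0.958244
x_2 = g(0.958244) = 0.574958
x_3 = g(0.574958) = 0.839215
x_4 = g(0.839215) = 0.668047
x_5 = g(0.668047) = 0.785033
x_6 = g(0.785033) = 0.707365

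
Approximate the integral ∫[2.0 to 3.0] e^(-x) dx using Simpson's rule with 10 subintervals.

f(x) = e^(-x)
a = 2.0, b = 3.0, n = 10
h = (b - a)/n = 0.100000

Simpson's rule: (h/3)[f(x₀) + 4f(x₁) + 2f(x₂) + ... + f(xₙ)]

x_0 = 2.0000, f(x_0) = 0.135335, coefficient = 1
x_1 = 2.1000, f(x_1) = 0.122456, coefficient = 4
x_2 = 2.2000, f(x_2) = 0.110803, coefficient = 2
x_3 = 2.3000, f(x_3) = 0.100259, coefficient = 4
x_4 = 2.4000, f(x_4) = 0.090718, coefficient = 2
x_5 = 2.5000, f(x_5) = 0.082085, coefficient = 4
x_6 = 2.6000, f(x_6) = 0.074274, coefficient = 2
x_7 = 2.7000, f(x_7) = 0.067206, coefficient = 4
x_8 = 2.8000, f(x_8) = 0.060810, coefficient = 2
x_9 = 2.9000, f(x_9) = 0.055023, coefficient = 4
x_10 = 3.0000, f(x_10) = 0.049787, coefficient = 1

I ≈ (0.100000/3) × 2.566448 = 0.085548
Exact value: 0.085548
Error: 0.000000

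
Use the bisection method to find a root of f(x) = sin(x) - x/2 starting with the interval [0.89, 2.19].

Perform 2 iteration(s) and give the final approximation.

f(x) = sin(x) - x/2
Initial interval: [0.89, 2.19]

Iteration 1:
  c_1 = (0.890000 + 2.190000)/2 = 1.540000
  f(c_1) = f(1.540000) = 0.229526
  f(a) × f(c) ≥ 0, new interval: [1.540000, 2.190000]
Iteration 2:
  c_2 = (1.540000 + 2.190000)/2 = 1.865000
  f(c_2) = f(1.865000) = 0.024533
  f(a) × f(c) ≥ 0, new interval: [1.865000, 2.190000]

After 2 iteration(s), the approximation is c_2 = 1.865000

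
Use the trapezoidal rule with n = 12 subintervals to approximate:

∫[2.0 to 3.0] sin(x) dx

f(x) = sin(x)
a = 2.0, b = 3.0, n = 12
h = (b - a)/n = 0.083333

Trapezoidal rule: (h/2)[f(x₀) + 2f(x₁) + 2f(x₂) + ... + f(xₙ)]

x_0 = 2.0000, f(x_0) = 0.909297, coefficient = 1
x_1 = 2.0833, f(x_1) = 0.871503, coefficient = 2
x_2 = 2.1667, f(x_2) = 0.827660, coefficient = 2
x_3 = 2.2500, f(x_3) = 0.778073, coefficient = 2
x_4 = 2.3333, f(x_4) = 0.723086, coefficient = 2
x_5 = 2.4167, f(x_5) = 0.663080, coefficient = 2
x_6 = 2.5000, f(x_6) = 0.598472, coefficient = 2
x_7 = 2.5833, f(x_7) = 0.529711, coefficient = 2
x_8 = 2.6667, f(x_8) = 0.457273, coefficient = 2
x_9 = 2.7500, f(x_9) = 0.381661, coefficient = 2
x_10 = 2.8333, f(x_10) = 0.303400, coefficient = 2
x_11 = 2.9167, f(x_11) = 0.223034, coefficient = 2
x_12 = 3.0000, f(x_12) = 0.141120, coefficient = 1

I ≈ (0.083333/2) × 13.764325 = 0.573514
Exact value: 0.573846
Error: 0.000332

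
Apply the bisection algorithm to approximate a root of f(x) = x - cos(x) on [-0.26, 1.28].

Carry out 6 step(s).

f(x) = x - cos(x)
Initial interval: [-0.26, 1.28]

Iteration 1:
  c_1 = (-0.260000 + 1.280000)/2 = 0.510000
  f(c_1) = f(0.510000) = -0.362745
  f(a) × f(c) ≥ 0, new interval: [0.510000, 1.280000]
Iteration 2:
  c_2 = (0.510000 + 1.280000)/2 = 0.895000
  f(c_2) = f(0.895000) = 0.269481
  f(a) × f(c) < 0, new interval: [0.510000, 0.895000]
Iteration 3:
  c_3 = (0.510000 + 0.895000)/2 = 0.702500
  f(c_3) = f(0.702500) = -0.060729
  f(a) × f(c) ≥ 0, new interval: [0.702500, 0.895000]
Iteration 4:
  c_4 = (0.702500 + 0.895000)/2 = 0.798750
  f(c_4) = f(0.798750) = 0.101147
  f(a) × f(c) < 0, new interval: [0.702500, 0.798750]
Iteration 5:
  c_5 = (0.702500 + 0.798750)/2 = 0.750625
  f(c_5) = f(0.750625) = 0.019362
  f(a) × f(c) < 0, new interval: [0.702500, 0.750625]
Iteration 6:
  c_6 = (0.702500 + 0.750625)/2 = 0.726562
  f(c_6) = f(0.726562) = -0.020900
  f(a) × f(c) ≥ 0, new interval: [0.726562, 0.750625]

After 6 iteration(s), the approximation is c_6 = 0.726562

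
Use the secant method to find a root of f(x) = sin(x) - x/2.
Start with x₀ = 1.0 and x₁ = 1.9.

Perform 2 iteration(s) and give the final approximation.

f(x) = sin(x) - x/2
x₀ = 1.0, x₁ = 1.9

Secant formula: x_{n+1} = x_n - f(x_n)(x_n - x_{n-1})/(f(x_n) - f(x_{n-1}))

Iteration 1:
  f(1.000000) = 0.341471
  f(1.900000) = -0.003700
  x_2 = 1.900000 - (-0.003700)×(1.900000 - 1.000000)/(-0.003700 - 0.341471)
       = 1.890353
Iteration 2:
  f(1.900000) = -0.003700
  f(1.890353) = 0.004198
  x_3 = 1.890353 - 0.004198×(1.890353 - 1.900000)/(0.004198 - (-0.003700))
       = 1.895481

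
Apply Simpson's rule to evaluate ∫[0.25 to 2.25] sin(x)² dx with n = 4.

f(x) = sin(x)²
a = 0.25, b = 2.25, n = 4
h = (b - a)/n = 0.500000

Simpson's rule: (h/3)[f(x₀) + 4f(x₁) + 2f(x₂) + ... + f(xₙ)]

x_0 = 0.2500, f(x_0) = 0.061209, coefficient = 1
x_1 = 0.7500, f(x_1) = 0.464631, coefficient = 4
x_2 = 1.2500, f(x_2) = 0.900572, coefficient = 2
x_3 = 1.7500, f(x_3) = 0.968228, coefficient = 4
x_4 = 2.2500, f(x_4) = 0.605398, coefficient = 1

I ≈ (0.500000/3) × 8.199189 = 1.366532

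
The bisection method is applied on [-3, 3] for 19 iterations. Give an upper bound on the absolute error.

Bisection error bound: |error| ≤ (b-a)/2^n
|error| ≤ (3 - (-3))/2^19 = 6/2^19
|error| ≤ 0.0000114441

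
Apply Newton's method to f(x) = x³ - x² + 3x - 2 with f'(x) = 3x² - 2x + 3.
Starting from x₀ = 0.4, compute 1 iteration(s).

f(x) = x³ - x² + 3x - 2
f'(x) = 3x² - 2x + 3
x₀ = 0.4

Newton-Raphson formula: x_{n+1} = x_n - f(x_n)/f'(x_n)

Iteration 1:
  f(0.400000) = -0.896000
  f'(0.400000) = 2.680000
  x_1 = 0.400000 - (-0.896000)/2.680000 = 0.734328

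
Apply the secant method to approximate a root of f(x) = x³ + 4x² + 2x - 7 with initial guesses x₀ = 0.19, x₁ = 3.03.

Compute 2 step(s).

f(x) = x³ + 4x² + 2x - 7
x₀ = 0.19, x₁ = 3.03

Secant formula: x_{n+1} = x_n - f(x_n)(x_n - x_{n-1})/(f(x_n) - f(x_{n-1}))

Iteration 1:
  f(0.190000) = -6.468741
  f(3.030000) = 63.601727
  x_2 = 3.030000 - 63.601727×(3.030000 - 0.190000)/(63.601727 - (-6.468741))
       = 0.452182
Iteration 2:
  f(3.030000) = 63.601727
  f(0.452182) = -5.185304
  x_3 = 0.452182 - (-5.185304)×(0.452182 - 3.030000)/(-5.185304 - 63.601727)
       = 0.646503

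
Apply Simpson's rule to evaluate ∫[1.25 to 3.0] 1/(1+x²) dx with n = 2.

f(x) = 1/(1+x²)
a = 1.25, b = 3.0, n = 2
h = (b - a)/n = 0.875000

Simpson's rule: (h/3)[f(x₀) + 4f(x₁) + 2f(x₂) + ... + f(xₙ)]

x_0 = 1.2500, f(x_0) = 0.390244, coefficient = 1
x_1 = 2.1250, f(x_1) = 0.181303, coefficient = 4
x_2 = 3.0000, f(x_2) = 0.100000, coefficient = 1

I ≈ (0.875000/3) × 1.215456 = 0.354508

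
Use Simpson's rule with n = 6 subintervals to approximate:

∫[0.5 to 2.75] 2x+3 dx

f(x) = 2x+3
a = 0.5, b = 2.75, n = 6
h = (b - a)/n = 0.375000

Simpson's rule: (h/3)[f(x₀) + 4f(x₁) + 2f(x₂) + ... + f(xₙ)]

x_0 = 0.5000, f(x_0) = 4.000000, coefficient = 1
x_1 = 0.8750, f(x_1) = 4.750000, coefficient = 4
x_2 = 1.2500, f(x_2) = 5.500000, coefficient = 2
x_3 = 1.6250, f(x_3) = 6.250000, coefficient = 4
x_4 = 2.0000, f(x_4) = 7.000000, coefficient = 2
x_5 = 2.3750, f(x_5) = 7.750000, coefficient = 4
x_6 = 2.7500, f(x_6) = 8.500000, coefficient = 1

I ≈ (0.375000/3) × 112.500000 = 14.062500
Exact value: 14.062500
Error: 0.000000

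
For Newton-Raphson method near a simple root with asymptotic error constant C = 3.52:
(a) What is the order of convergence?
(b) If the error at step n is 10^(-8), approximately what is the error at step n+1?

(a) Newton-Raphson has quadratic (order 2) convergence near simple roots.
    This means |e_{n+1}| ≈ C|e_n|².

(b) With |e_n| = 10^(-8) and C = 3.52:
    |e_{n+1}| ≈ 3.52 × (10^(-8))² = 3.52 × 10^(-16)

(a) 2 (quadratic); (b) |e_{n+1}| ≈ 3.520e-16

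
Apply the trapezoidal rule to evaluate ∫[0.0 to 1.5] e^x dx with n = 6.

f(x) = e^x
a = 0.0, b = 1.5, n = 6
h = (b - a)/n = 0.250000

Trapezoidal rule: (h/2)[f(x₀) + 2f(x₁) + 2f(x₂) + ... + f(xₙ)]

x_0 = 0.0000, f(x_0) = 1.000000, coefficient = 1
x_1 = 0.2500, f(x_1) = 1.284025, coefficient = 2
x_2 = 0.5000, f(x_2) = 1.648721, coefficient = 2
x_3 = 0.7500, f(x_3) = 2.117000, coefficient = 2
x_4 = 1.0000, f(x_4) = 2.718282, coefficient = 2
x_5 = 1.2500, f(x_5) = 3.490343, coefficient = 2
x_6 = 1.5000, f(x_6) = 4.481689, coefficient = 1

I ≈ (0.250000/2) × 27.998432 = 3.499804
Exact value: 3.481689
Error: 0.018115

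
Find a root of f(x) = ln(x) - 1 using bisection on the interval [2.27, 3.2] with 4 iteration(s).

f(x) = ln(x) - 1
Initial interval: [2.27, 3.2]

Iteration 1:
  c_1 = (2.270000 + 3.200000)/2 = 2.735000
  f(c_1) = f(2.735000) = 0.006131
  f(a) × f(c) < 0, new interval: [2.270000, 2.735000]
Iteration 2:
  c_2 = (2.270000 + 2.735000)/2 = 2.502500
  f(c_2) = f(2.502500) = -0.082710
  f(a) × f(c) ≥ 0, new interval: [2.502500, 2.735000]
Iteration 3:
  c_3 = (2.502500 + 2.735000)/2 = 2.618750
  f(c_3) = f(2.618750) = -0.037303
  f(a) × f(c) ≥ 0, new interval: [2.618750, 2.735000]
Iteration 4:
  c_4 = (2.618750 + 2.735000)/2 = 2.676875
  f(c_4) = f(2.676875) = -0.015350
  f(a) × f(c) ≥ 0, new interval: [2.676875, 2.735000]

After 4 iteration(s), the approximation is c_4 = 2.676875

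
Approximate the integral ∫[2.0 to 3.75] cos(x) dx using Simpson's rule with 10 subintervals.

f(x) = cos(x)
a = 2.0, b = 3.75, n = 10
h = (b - a)/n = 0.175000

Simpson's rule: (h/3)[f(x₀) + 4f(x₁) + 2f(x₂) + ... + f(xₙ)]

x_0 = 2.0000, f(x_0) = -0.416147, coefficient = 1
x_1 = 2.1750, f(x_1) = -0.568107, coefficient = 4
x_2 = 2.3500, f(x_2) = -0.702713, coefficient = 2
x_3 = 2.5250, f(x_3) = -0.815854, coefficient = 4
x_4 = 2.7000, f(x_4) = -0.904072, coefficient = 2
x_5 = 2.8750, f(x_5) = -0.964674, coefficient = 4
x_6 = 3.0500, f(x_6) = -0.995808, coefficient = 2
x_7 = 3.2250, f(x_7) = -0.996524, coefficient = 4
x_8 = 3.4000, f(x_8) = -0.966798, coefficient = 2
x_9 = 3.5750, f(x_9) = -0.907540, coefficient = 4
x_10 = 3.7500, f(x_10) = -0.820559, coefficient = 1

I ≈ (0.175000/3) × -25.386283 = -1.480866
Exact value: -1.480859
Error: 0.000008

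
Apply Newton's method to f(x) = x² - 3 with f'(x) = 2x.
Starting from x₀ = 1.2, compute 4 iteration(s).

f(x) = x² - 3
f'(x) = 2x
x₀ = 1.2

Newton-Raphson formula: x_{n+1} = x_n - f(x_n)/f'(x_n)

Iteration 1:
  f(1.200000) = -1.560000
  f'(1.200000) = 2.400000
  x_1 = 1.200000 - (-1.560000)/2.400000 = 1.850000
Iteration 2:
  f(1.850000) = 0.422500
  f'(1.850000) = 3.700000
  x_2 = 1.850000 - 0.422500/3.700000 = 1.735811
Iteration 3:
  f(1.735811) = 0.013039
  f'(1.735811) = 3.471622
  x_3 = 1.735811 - 0.013039/3.471622 = 1.732055
Iteration 4:
  f(1.732055) = 0.000014
  f'(1.732055) = 3.464110
  x_4 = 1.732055 - 0.000014/3.464110 = 1.732051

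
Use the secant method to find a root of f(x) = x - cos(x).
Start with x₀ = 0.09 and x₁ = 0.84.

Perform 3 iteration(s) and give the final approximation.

f(x) = x - cos(x)
x₀ = 0.09, x₁ = 0.84

Secant formula: x_{n+1} = x_n - f(x_n)(x_n - x_{n-1})/(f(x_n) - f(x_{n-1}))

Iteration 1:
  f(0.090000) = -0.905953
  f(0.840000) = 0.172537
  x_2 = 0.840000 - 0.172537×(0.840000 - 0.090000)/(0.172537 - (-0.905953))
       = 0.720015
Iteration 2:
  f(0.840000) = 0.172537
  f(0.720015) = -0.031781
  x_3 = 0.720015 - (-0.031781)×(0.720015 - 0.840000)/(-0.031781 - 0.172537)
       = 0.738678
Iteration 3:
  f(0.720015) = -0.031781
  f(0.738678) = -0.000681
  x_4 = 0.738678 - (-0.000681)×(0.738678 - 0.720015)/(-0.000681 - (-0.031781))
       = 0.739087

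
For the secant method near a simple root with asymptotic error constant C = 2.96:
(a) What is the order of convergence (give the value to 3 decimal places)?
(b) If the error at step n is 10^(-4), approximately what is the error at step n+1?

(a) Secant method has superlinear convergence with order φ = (1+√5)/2 ≈ 1.618.
    This means |e_{n+1}| ≈ C|e_n|^1.618.

(b) With |e_n| = 10^(-4) and C = 2.96:
    |e_{n+1}| ≈ 2.96 × (10^(-4))^1.618 = 2.96 × 10^(-6.47)

(a) ≈ 1.618 (golden ratio); (b) |e_{n+1}| ≈ 9.981e-07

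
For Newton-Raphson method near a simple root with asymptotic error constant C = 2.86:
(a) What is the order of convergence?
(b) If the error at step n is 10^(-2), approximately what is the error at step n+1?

(a) Newton-Raphson has quadratic (order 2) convergence near simple roots.
    This means |e_{n+1}| ≈ C|e_n|².

(b) With |e_n| = 10^(-2) and C = 2.86:
    |e_{n+1}| ≈ 2.86 × (10^(-2))² = 2.86 × 10^(-4)

(a) 2 (quadratic); (b) |e_{n+1}| ≈ 2.860e-04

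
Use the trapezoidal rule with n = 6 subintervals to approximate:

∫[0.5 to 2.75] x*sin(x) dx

f(x) = x*sin(x)
a = 0.5, b = 2.75, n = 6
h = (b - a)/n = 0.375000

Trapezoidal rule: (h/2)[f(x₀) + 2f(x₁) + 2f(x₂) + ... + f(xₙ)]

x_0 = 0.5000, f(x_0) = 0.239713, coefficient = 1
x_1 = 0.8750, f(x_1) = 0.671601, coefficient = 2
x_2 = 1.2500, f(x_2) = 1.186231, coefficient = 2
x_3 = 1.6250, f(x_3) = 1.622613, coefficient = 2
x_4 = 2.0000, f(x_4) = 1.818595, coefficient = 2
x_5 = 2.3750, f(x_5) = 1.647502, coefficient = 2
x_6 = 2.7500, f(x_6) = 1.049568, coefficient = 1

I ≈ (0.375000/2) × 15.182364 = 2.846693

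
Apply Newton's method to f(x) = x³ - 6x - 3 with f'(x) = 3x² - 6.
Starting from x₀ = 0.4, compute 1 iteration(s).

f(x) = x³ - 6x - 3
f'(x) = 3x² - 6
x₀ = 0.4

Newton-Raphson formula: x_{n+1} = x_n - f(x_n)/f'(x_n)

Iteration 1:
  f(0.400000) = -5.336000
  f'(0.400000) = -5.520000
  x_1 = 0.400000 - (-5.336000)/(-5.520000) = -0.566667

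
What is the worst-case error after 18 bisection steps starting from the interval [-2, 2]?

Bisection error bound: |error| ≤ (b-a)/2^n
|error| ≤ (2 - (-2))/2^18 = 4/2^18
|error| ≤ 0.0000152588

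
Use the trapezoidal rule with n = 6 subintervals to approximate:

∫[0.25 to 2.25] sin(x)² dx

f(x) = sin(x)²
a = 0.25, b = 2.25, n = 6
h = (b - a)/n = 0.333333

Trapezoidal rule: (h/2)[f(x₀) + 2f(x₁) + 2f(x₂) + ... + f(xₙ)]

x_0 = 0.2500, f(x_0) = 0.061209, coefficient = 1
x_1 = 0.5833, f(x_1) = 0.303391, coefficient = 2
x_2 = 0.9167, f(x_2) = 0.629766, coefficient = 2
x_3 = 1.2500, f(x_3) = 0.900572, coefficient = 2
x_4 = 1.5833, f(x_4) = 0.999843, coefficient = 2
x_5 = 1.9167, f(x_5) = 0.885068, coefficient = 2
x_6 = 2.2500, f(x_6) = 0.605398, coefficient = 1

I ≈ (0.333333/2) × 8.103886 = 1.350648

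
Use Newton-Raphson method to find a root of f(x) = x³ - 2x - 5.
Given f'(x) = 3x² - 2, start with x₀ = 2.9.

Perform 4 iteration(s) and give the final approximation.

f(x) = x³ - 2x - 5
f'(x) = 3x² - 2
x₀ = 2.9

Newton-Raphson formula: x_{n+1} = x_n - f(x_n)/f'(x_n)

Iteration 1:
  f(2.900000) = 13.589000
  f'(2.900000) = 23.230000
  x_1 = 2.900000 - 13.589000/23.230000 = 2.315024
Iteration 2:
  f(2.315024) = 2.776939
  f'(2.315024) = 14.078004
  x_2 = 2.315024 - 2.776939/14.078004 = 2.117770
Iteration 3:
  f(2.117770) = 0.262551
  f'(2.117770) = 11.454848
  x_3 = 2.117770 - 0.262551/11.454848 = 2.094849
Iteration 4:
  f(2.094849) = 0.003326
  f'(2.094849) = 11.165182
  x_4 = 2.094849 - 0.003326/11.165182 = 2.094552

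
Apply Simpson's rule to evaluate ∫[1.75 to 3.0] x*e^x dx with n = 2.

f(x) = x*e^x
a = 1.75, b = 3.0, n = 2
h = (b - a)/n = 0.625000

Simpson's rule: (h/3)[f(x₀) + 4f(x₁) + 2f(x₂) + ... + f(xₙ)]

x_0 = 1.7500, f(x_0) = 10.070555, coefficient = 1
x_1 = 2.3750, f(x_1) = 25.533656, coefficient = 4
x_2 = 3.0000, f(x_2) = 60.256611, coefficient = 1

I ≈ (0.625000/3) × 172.461791 = 35.929540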